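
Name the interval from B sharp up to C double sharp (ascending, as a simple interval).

Counting letters B–C gives a second.
B#→C## = 2 semitones, exactly the major second.

major second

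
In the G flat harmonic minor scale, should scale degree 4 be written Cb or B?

Cb

Each scale degree takes a distinct letter name. Degree 4 of a scale on G must use the letter C.
Cb and B are enharmonically the same pitch, but only Cb uses the letter C, so it is the correct spelling here.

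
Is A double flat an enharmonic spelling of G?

Abb = pitch class 7 and G = pitch class 7 — the same pitch class, so they are enharmonic equivalents.

Yes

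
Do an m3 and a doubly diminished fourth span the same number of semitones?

A minor third spans 3 semitones; a doubly diminished fourth spans 3.
They are enharmonically equivalent.

Yes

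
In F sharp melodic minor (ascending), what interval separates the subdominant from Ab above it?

diminished seventh

The subdominant of F# melodic minor (ascending) is B.
B up to Ab: letters B→A make it a seventh; 9 semitones makes it diminished.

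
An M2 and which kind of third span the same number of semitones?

diminished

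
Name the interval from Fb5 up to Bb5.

augmented fourth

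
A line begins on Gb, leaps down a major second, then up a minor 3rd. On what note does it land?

A major second down from Gb is Fb (letter F, 2 semitones down).
A minor third up from Fb is Abb (letter A, 3 semitones up).

Abb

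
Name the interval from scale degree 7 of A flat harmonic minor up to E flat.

minor sixth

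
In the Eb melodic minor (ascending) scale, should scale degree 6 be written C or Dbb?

Each scale degree takes a distinct letter name. Degree 6 of a scale on E must use the letter C.
C and Dbb are enharmonically the same pitch, but only C uses the letter C, so it is the correct spelling here.

C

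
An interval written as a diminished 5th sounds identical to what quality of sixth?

doubly diminished

A diminished fifth spans 6 semitones.
A sixth spanning 6 semitones is doubly diminished (the major sixth is 9).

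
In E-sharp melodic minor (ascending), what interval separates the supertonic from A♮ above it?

The supertonic of E# melodic minor (ascending) is F##.
F## up to A: letters F→A make it a third; 2 semitones makes it diminished.

diminished third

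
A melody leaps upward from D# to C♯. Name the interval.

The letter names run D→C, a span of 6 letter steps, so the interval is some kind of seventh.
D# to C# is 10 semitones. A major seventh is 11, so 10 makes it minor.

minor seventh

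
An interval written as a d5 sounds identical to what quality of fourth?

augmented

A diminished fifth spans 6 semitones.
A fourth spanning 6 semitones is augmented (the perfect fourth is 5).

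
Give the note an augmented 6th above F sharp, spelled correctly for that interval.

D##

F up a major sixth is D, so the target letter is D.
From F#, an augmented sixth is 10 semitones up: D##.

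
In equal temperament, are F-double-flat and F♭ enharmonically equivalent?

No

Fbb is pitch class 3; Fb is pitch class 4.
The pitch classes differ (3 vs. 4), so they are not enharmonic equivalents.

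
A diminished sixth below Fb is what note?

A

F down a major sixth is Ab, so the target letter is A.
From Fb, a diminished sixth is 7 semitones down: A.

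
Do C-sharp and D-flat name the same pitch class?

Yes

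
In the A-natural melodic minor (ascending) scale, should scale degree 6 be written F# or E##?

Each scale degree takes a distinct letter name. Degree 6 of a scale on A must use the letter F.
F# and E## are enharmonically the same pitch, but only F# uses the letter F, so it is the correct spelling here.

F#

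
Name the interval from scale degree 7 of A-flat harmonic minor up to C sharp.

augmented fourth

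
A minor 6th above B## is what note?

G##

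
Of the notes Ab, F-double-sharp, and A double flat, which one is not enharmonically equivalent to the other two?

In 12-tone equal temperament, enharmonic equivalents share a pitch class. Ab is pitch class 8; F## is pitch class 7; Abb is pitch class 7.
F## and Abb share pitch class 7, while Ab is pitch class 8.

Ab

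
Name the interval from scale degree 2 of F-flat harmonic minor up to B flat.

Scale degree 2 of Fb harmonic minor is Gb.
Gb up to Bb: letters G→B make it a third; 4 semitones makes it major.

major third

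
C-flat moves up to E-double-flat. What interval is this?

The letter names run C→E, a span of 2 letter steps, so the interval is some kind of third.
Cb to Ebb is 3 semitones. A major third is 4, so 3 makes it minor.

minor third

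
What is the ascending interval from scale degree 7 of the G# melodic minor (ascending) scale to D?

diminished sixth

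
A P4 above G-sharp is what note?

G up a perfect fourth is C, so the target letter is C.
From G#, a perfect fourth is 5 semitones up: C#.

C#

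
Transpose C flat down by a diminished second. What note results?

B

A second below C lands on the letter B.
A diminished second spans 0 semitones, so Cb moves to pitch class 11. On the letter B that is B.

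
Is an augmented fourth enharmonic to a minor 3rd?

An augmented fourth spans 6 semitones; a minor third spans 3.
The spans differ, so they are not enharmonic equivalents.

No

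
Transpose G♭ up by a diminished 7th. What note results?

Fbb

A seventh above G lands on the letter F.
A diminished seventh spans 9 semitones, so Gb moves to pitch class 3. On the letter F that is Fbb.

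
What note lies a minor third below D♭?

A third below D lands on the letter B.
A minor third spans 3 semitones, so Db moves to pitch class 10. On the letter B that is Bb.

Bb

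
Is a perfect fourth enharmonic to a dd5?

A perfect fourth spans 5 semitones; a doubly diminished fifth spans 5.
They are enharmonically equivalent.

Yes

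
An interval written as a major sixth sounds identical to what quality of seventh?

diminished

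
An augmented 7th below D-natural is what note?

A seventh below D lands on the letter E.
An augmented seventh spans 12 semitones, so D moves to pitch class 2. On the letter E that is Ebb.

Ebb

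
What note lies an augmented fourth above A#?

A fourth above A lands on the letter D.
An augmented fourth spans 6 semitones, so A# moves to pitch class 4. On the letter D that is D##.

D##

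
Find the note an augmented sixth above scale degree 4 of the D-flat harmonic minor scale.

Scale degree 4 of Db harmonic minor is Gb.
An augmented sixth (10 semitones) above Gb lands on the letter E, giving E.

E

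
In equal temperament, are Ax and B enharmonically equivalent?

Yes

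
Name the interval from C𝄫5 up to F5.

Counting letters C–D–E–F gives a fourth.
Cbb→F = 7 semitones, 2 wider than the perfect fourth (5), so doubly augmented.

doubly augmented fourth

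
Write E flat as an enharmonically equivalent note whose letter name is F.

Plain F sits 2 semitones above Eb, so on the letter F the same pitch needs a double flat: Fbb.

Fbb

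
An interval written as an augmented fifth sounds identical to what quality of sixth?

An augmented fifth spans 8 semitones.
A sixth spanning 8 semitones is minor (the major sixth is 9).

minor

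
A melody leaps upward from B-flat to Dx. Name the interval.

Counting letters B–C–D gives a third.
Bb→D## = 6 semitones, 2 wider than the major third (4), so doubly augmented.

doubly augmented third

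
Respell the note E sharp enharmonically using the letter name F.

F

E# is pitch class 5. The letter F alone is pitch class 5.
Pitch class 5 on F needs no accidental: F.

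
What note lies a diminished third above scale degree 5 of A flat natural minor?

Scale degree 5 of Ab natural minor is Eb.
A diminished third (2 semitones) above Eb lands on the letter G, giving Gbb.

Gbb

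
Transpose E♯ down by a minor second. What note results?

A second below E lands on the letter D.
A minor second spans 1 semitone, so E# moves to pitch class 4. On the letter D that is D##.

D##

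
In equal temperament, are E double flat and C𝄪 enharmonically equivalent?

Yes

Ebb is pitch class 2; C## is pitch class 2.
All spellings map to pitch class 2, so they are enharmonically equivalent.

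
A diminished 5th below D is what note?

G#

A fifth below D lands on the letter G.
A diminished fifth spans 6 semitones, so D moves to pitch class 8. On the letter G that is G#.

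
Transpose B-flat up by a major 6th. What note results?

G

B up a major sixth is G#, so the target letter is G.
From Bb, a major sixth is 9 semitones up: G.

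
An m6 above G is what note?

G up a major sixth is E, so the target letter is E.
From G, a minor sixth is 8 semitones up: Eb.

Eb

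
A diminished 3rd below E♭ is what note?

C#

E down a major third is C, so the target letter is C.
From Eb, a diminished third is 2 semitones down: C#.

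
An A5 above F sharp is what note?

F up a perfect fifth is C, so the target letter is C.
From F#, an augmented fifth is 8 semitones up: C##.

C##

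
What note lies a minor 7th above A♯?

G#

A up a major seventh is G#, so the target letter is G.
From A#, a minor seventh is 10 semitones up: G#.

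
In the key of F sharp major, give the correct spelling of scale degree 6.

D#

Degree 6 takes the letter 5 steps above F, which is D.
In major, degree 6 sits 9 semitones above the tonic. F# + 9 semitones is pitch class 3, spelled on D as D#.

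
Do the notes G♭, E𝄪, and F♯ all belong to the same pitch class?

Yes

Gb is pitch class 6; E## is pitch class 6; F# is pitch class 6.
All spellings map to pitch class 6, so they are enharmonically equivalent.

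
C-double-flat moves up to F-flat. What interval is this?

Counting letters C–D–E–F gives a fourth.
Cbb→Fb = 6 semitones, 1 wider than the perfect fourth (5), so augmented.

augmented fourth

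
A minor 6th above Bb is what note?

Gb

A sixth above B lands on the letter G.
A minor sixth spans 8 semitones, so Bb moves to pitch class 6. On the letter G that is Gb.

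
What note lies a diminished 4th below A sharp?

A down a perfect fourth is E, so the target letter is E.
From A#, a diminished fourth is 4 semitones down: E##.

E##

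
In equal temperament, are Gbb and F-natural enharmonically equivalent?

Gbb = pitch class 5 and F = pitch class 5 — the same pitch class, so they are enharmonic equivalents.

Yes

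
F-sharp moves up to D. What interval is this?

The letter names run F→D, a span of 5 letter steps, so the interval is some kind of sixth.
F# to D is 8 semitones. A major sixth is 9, so 8 makes it minor.

minor sixth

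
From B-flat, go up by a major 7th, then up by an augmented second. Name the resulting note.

B#

A major seventh up from Bb is A (letter A, 11 semitones up).
An augmented second up from A is B# (letter B, 3 semitones up).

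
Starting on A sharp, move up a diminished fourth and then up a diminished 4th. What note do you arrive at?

Gb

A diminished fourth up from A# is D (letter D, 4 semitones up).
A diminished fourth up from D is Gb (letter G, 4 semitones up).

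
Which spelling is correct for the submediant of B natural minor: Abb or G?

G

Each scale degree takes a distinct letter name. Degree 6 of a scale on B must use the letter G.
G and Abb are enharmonically the same pitch, but only G uses the letter G, so it is the correct spelling here.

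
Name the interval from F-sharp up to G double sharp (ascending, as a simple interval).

Counting letters F–G gives a second.
F#→G## = 3 semitones, 1 wider than the major second (2), so augmented.

augmented second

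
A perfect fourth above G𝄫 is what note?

Cbb

G up a perfect fourth is C, so the target letter is C.
From Gbb, a perfect fourth is 5 semitones up: Cbb.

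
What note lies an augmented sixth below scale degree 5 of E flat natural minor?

Scale degree 5 of Eb natural minor is Bb.
An augmented sixth (10 semitones) below Bb lands on the letter D, giving Dbb.

Dbb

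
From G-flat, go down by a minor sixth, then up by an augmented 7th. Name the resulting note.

A minor sixth down from Gb is Bb (letter B, 8 semitones down).
An augmented seventh up from Bb is A# (letter A, 12 semitones up).

A#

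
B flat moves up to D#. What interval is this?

augmented third

Counting letters B–C–D gives a third.
Bb→D# = 5 semitones, 1 wider than the major third (4), so augmented.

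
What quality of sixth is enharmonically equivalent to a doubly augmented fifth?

A doubly augmented fifth spans 9 semitones.
A sixth spanning 9 semitones is major (the major sixth is 9).

major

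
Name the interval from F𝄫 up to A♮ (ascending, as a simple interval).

Counting letters F–G–A gives a third.
Fbb→A = 6 semitones, 2 wider than the major third (4), so doubly augmented.

doubly augmented third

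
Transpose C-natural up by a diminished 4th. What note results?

Fb

A fourth above C lands on the letter F.
A diminished fourth spans 4 semitones, so C moves to pitch class 4. On the letter F that is Fb.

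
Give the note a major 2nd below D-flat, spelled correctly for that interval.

Cb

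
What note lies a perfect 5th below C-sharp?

F#

C down a perfect fifth is F, so the target letter is F.
From C#, a perfect fifth is 7 semitones down: F#.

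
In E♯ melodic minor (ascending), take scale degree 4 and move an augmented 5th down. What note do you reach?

D

Scale degree 4 of E# melodic minor (ascending) is A#.
An augmented fifth (8 semitones) below A# lands on the letter D, giving D.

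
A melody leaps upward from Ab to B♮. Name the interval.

The letter names run A→B, a span of 1 letter step, so the interval is some kind of second.
Ab to B is 3 semitones. A major second is 2, so 3 makes it augmented.

augmented second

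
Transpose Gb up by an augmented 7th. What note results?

A seventh above G lands on the letter F.
An augmented seventh spans 12 semitones, so Gb moves to pitch class 6. On the letter F that is F#.

F#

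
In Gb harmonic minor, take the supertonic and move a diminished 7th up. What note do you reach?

Gbb

The supertonic of Gb harmonic minor is Ab.
A diminished seventh (9 semitones) above Ab lands on the letter G, giving Gbb.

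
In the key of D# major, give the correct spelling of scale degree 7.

C##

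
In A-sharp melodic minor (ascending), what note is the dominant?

E#

The A# melodic minor (ascending) scale runs A# B# C# D# E# F## G##.
Degree 5 is E#.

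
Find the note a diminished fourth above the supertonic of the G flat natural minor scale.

Dbb

The supertonic of Gb natural minor is Ab.
A diminished fourth (4 semitones) above Ab lands on the letter D, giving Dbb.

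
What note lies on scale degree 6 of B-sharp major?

G##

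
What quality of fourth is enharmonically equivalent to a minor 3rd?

A minor third spans 3 semitones.
A fourth spanning 3 semitones is doubly diminished (the perfect fourth is 5).

doubly diminished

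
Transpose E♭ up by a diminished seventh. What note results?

Dbb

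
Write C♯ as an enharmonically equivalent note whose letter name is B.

B##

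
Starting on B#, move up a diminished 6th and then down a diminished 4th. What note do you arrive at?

D#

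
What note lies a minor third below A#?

F##

A third below A lands on the letter F.
A minor third spans 3 semitones, so A# moves to pitch class 7. On the letter F that is F##.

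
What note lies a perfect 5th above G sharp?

D#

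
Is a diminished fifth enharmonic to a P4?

A diminished fifth spans 6 semitones; a perfect fourth spans 5.
The spans differ, so they are not enharmonic equivalents.

No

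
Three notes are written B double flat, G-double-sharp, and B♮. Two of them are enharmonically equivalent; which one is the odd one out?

In 12-tone equal temperament, enharmonic equivalents share a pitch class. Bbb is pitch class 9; G## is pitch class 9; B is pitch class 11.
Bbb and G## share pitch class 9, while B is pitch class 11.

B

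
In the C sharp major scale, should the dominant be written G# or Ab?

Each scale degree takes a distinct letter name. Degree 5 of a scale on C must use the letter G.
G# and Ab are enharmonically the same pitch, but only G# uses the letter G, so it is the correct spelling here.

G#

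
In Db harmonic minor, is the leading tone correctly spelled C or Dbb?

C

Each scale degree takes a distinct letter name. Degree 7 of a scale on D must use the letter C.
C and Dbb are enharmonically the same pitch, but only C uses the letter C, so it is the correct spelling here.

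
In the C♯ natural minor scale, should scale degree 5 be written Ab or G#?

G#

Each scale degree takes a distinct letter name. Degree 5 of a scale on C must use the letter G.
G# and Ab are enharmonically the same pitch, but only G# uses the letter G, so it is the correct spelling here.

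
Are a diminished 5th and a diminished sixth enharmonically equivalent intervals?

No

A diminished fifth spans 6 semitones; a diminished sixth spans 7.
The spans differ, so they are not enharmonic equivalents.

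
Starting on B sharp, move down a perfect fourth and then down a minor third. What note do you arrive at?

D##

A perfect fourth down from B# is F## (letter F, 5 semitones down).
A minor third down from F## is D## (letter D, 3 semitones down).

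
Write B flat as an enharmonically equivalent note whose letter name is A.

A#

Bb is pitch class 10. The letter A alone is pitch class 9.
To reach pitch class 10 from A requires an offset of +1 semitone, i.e. sharp: A#.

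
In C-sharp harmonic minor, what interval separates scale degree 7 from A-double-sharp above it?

major seventh

Scale degree 7 of C# harmonic minor is B#.
B# up to A##: letters B→A make it a seventh; 11 semitones makes it major.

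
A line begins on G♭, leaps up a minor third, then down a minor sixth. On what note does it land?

A minor third up from Gb is Bbb (letter B, 3 semitones up).
A minor sixth down from Bbb is Db (letter D, 8 semitones down).

Db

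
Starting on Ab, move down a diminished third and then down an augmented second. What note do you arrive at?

A diminished third down from Ab is F# (letter F, 2 semitones down).
An augmented second down from F# is Eb (letter E, 3 semitones down).

Eb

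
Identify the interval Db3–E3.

augmented second

The letter names run D→E, a span of 1 letter step, so the interval is some kind of second.
Db to E is 3 semitones. A major second is 2, so 3 makes it augmented.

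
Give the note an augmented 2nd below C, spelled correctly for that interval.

C down a major second is Bb, so the target letter is B.
From C, an augmented second is 3 semitones down: Bbb.

Bbb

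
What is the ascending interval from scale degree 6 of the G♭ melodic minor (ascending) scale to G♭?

minor third

Scale degree 6 of Gb melodic minor (ascending) is Eb.
Eb up to Gb: letters E→G make it a third; 3 semitones makes it minor.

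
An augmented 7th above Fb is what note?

F up a major seventh is E, so the target letter is E.
From Fb, an augmented seventh is 12 semitones up: E.

E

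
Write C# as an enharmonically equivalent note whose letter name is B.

C# is pitch class 1. The letter B alone is pitch class 11.
To reach pitch class 1 from B requires an offset of +2 semitones, i.e. double sharp: B##.

B##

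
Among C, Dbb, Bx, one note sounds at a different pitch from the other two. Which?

B##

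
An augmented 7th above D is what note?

C##

D up a major seventh is C#, so the target letter is C.
From D, an augmented seventh is 12 semitones up: C##.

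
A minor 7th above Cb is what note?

A seventh above C lands on the letter B.
A minor seventh spans 10 semitones, so Cb moves to pitch class 9. On the letter B that is Bbb.

Bbb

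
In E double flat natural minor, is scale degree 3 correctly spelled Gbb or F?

Each scale degree takes a distinct letter name. Degree 3 of a scale on E must use the letter G.
Gbb and F are enharmonically the same pitch, but only Gbb uses the letter G, so it is the correct spelling here.

Gbb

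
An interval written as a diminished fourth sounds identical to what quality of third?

major

A diminished fourth spans 4 semitones.
A third spanning 4 semitones is major (the major third is 4).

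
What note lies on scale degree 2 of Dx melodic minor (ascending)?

E##

Degree 2 takes the letter 1 step above D, which is E.
In melodic minor (ascending), degree 2 sits 2 semitones above the tonic. D## + 2 semitones is pitch class 6, spelled on E as E##.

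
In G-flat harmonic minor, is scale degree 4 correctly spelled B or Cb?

Cb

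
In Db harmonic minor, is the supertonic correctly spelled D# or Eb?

Eb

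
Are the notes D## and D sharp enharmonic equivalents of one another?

D## is pitch class 4; D# is pitch class 3.
The pitch classes differ (4 vs. 3), so they are not enharmonic equivalents.

No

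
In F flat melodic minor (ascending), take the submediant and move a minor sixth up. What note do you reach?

Bbb

The submediant of Fb melodic minor (ascending) is Db.
A minor sixth (8 semitones) above Db lands on the letter B, giving Bbb.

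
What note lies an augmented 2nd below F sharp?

Eb

A second below F lands on the letter E.
An augmented second spans 3 semitones, so F# moves to pitch class 3. On the letter E that is Eb.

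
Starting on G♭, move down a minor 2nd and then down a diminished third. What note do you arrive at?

A minor second down from Gb is F (letter F, 1 semitone down).
A diminished third down from F is D# (letter D, 2 semitones down).

D#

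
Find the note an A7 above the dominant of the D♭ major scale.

The dominant of Db major is Ab.
An augmented seventh (12 semitones) above Ab lands on the letter G, giving G#.

G#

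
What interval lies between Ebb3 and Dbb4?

minor seventh

The letter names run E→D, a span of 6 letter steps, so the interval is some kind of seventh.
Ebb to Dbb is 10 semitones. A major seventh is 11, so 10 makes it minor.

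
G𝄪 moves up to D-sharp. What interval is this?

Counting letters G–A–B–C–D gives a fifth.
G##→D# = 6 semitones, 1 narrower than the perfect fifth (7), so diminished.

diminished fifth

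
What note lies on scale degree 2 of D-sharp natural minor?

The D# natural minor scale runs D# E# F# G# A# B C#.
Degree 2 is E#.

E#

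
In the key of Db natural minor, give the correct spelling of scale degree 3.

Fb

Degree 3 takes the letter 2 steps above D, which is F.
In natural minor, degree 3 sits 3 semitones above the tonic. Db + 3 semitones is pitch class 4, spelled on F as Fb.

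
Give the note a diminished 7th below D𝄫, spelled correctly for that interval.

A seventh below D lands on the letter E.
A diminished seventh spans 9 semitones, so Dbb moves to pitch class 3. On the letter E that is Eb.

Eb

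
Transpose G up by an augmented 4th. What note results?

C#

G up a perfect fourth is C, so the target letter is C.
From G, an augmented fourth is 6 semitones up: C#.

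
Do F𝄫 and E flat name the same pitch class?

Yes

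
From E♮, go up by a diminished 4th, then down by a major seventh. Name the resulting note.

Bbb

A diminished fourth up from E is Ab (letter A, 4 semitones up).
A major seventh down from Ab is Bbb (letter B, 11 semitones down).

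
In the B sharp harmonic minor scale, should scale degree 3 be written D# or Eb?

D#

Each scale degree takes a distinct letter name. Degree 3 of a scale on B must use the letter D.
D# and Eb are enharmonically the same pitch, but only D# uses the letter D, so it is the correct spelling here.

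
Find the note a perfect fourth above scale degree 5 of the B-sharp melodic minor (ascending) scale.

Scale degree 5 of B# melodic minor (ascending) is F##.
A perfect fourth (5 semitones) above F## lands on the letter B, giving B#.

B#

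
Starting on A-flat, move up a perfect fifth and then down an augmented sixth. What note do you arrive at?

Gbb

A perfect fifth up from Ab is Eb (letter E, 7 semitones up).
An augmented sixth down from Eb is Gbb (letter G, 10 semitones down).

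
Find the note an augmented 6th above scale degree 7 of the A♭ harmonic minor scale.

E#

Scale degree 7 of Ab harmonic minor is G.
An augmented sixth (10 semitones) above G lands on the letter E, giving E#.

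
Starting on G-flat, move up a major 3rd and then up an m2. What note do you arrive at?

A major third up from Gb is Bb (letter B, 4 semitones up).
A minor second up from Bb is Cb (letter C, 1 semitone up).

Cb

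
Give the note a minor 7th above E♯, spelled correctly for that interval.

D#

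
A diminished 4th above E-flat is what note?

Abb

E up a perfect fourth is A, so the target letter is A.
From Eb, a diminished fourth is 4 semitones up: Abb.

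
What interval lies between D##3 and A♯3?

The letter names run D→A, a span of 4 letter steps, so the interval is some kind of fifth.
D## to A# is 6 semitones. A perfect fifth is 7, so 6 makes it diminished.

diminished fifth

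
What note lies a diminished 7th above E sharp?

E up a major seventh is D#, so the target letter is D.
From E#, a diminished seventh is 9 semitones up: D.

D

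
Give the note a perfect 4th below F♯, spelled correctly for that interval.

A fourth below F lands on the letter C.
A perfect fourth spans 5 semitones, so F# moves to pitch class 1. On the letter C that is C#.

C#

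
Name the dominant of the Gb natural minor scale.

Db

Degree 5 takes the letter 4 steps above G, which is D.
In natural minor, degree 5 sits 7 semitones above the tonic. Gb + 7 semitones is pitch class 1, spelled on D as Db.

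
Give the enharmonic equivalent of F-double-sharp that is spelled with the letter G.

F## is pitch class 7. The letter G alone is pitch class 7.
Pitch class 7 on G needs no accidental: G.

G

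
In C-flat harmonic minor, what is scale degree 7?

Bb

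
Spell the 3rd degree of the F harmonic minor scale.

Degree 3 takes the letter 2 steps above F, which is A.
In harmonic minor, degree 3 sits 3 semitones above the tonic. F + 3 semitones is pitch class 8, spelled on A as Ab.

Ab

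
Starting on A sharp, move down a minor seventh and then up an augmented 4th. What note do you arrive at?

E##

A minor seventh down from A# is B# (letter B, 10 semitones down).
An augmented fourth up from B# is E## (letter E, 6 semitones up).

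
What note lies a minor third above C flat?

A third above C lands on the letter E.
A minor third spans 3 semitones, so Cb moves to pitch class 2. On the letter E that is Ebb.

Ebb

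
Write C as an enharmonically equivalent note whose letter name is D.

Dbb

C is pitch class 0. The letter D alone is pitch class 2.
To reach pitch class 0 from D requires an offset of -2 semitones, i.e. double flat: Dbb.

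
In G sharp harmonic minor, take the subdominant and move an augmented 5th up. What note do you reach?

G##

The subdominant of G# harmonic minor is C#.
An augmented fifth (8 semitones) above C# lands on the letter G, giving G##.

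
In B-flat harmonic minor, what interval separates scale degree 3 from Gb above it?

perfect fourth

Scale degree 3 of Bb harmonic minor is Db.
Db up to Gb: letters D→G make it a fourth; 5 semitones makes it perfect.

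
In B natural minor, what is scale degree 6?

Degree 6 takes the letter 5 steps above B, which is G.
In natural minor, degree 6 sits 8 semitones above the tonic. B + 8 semitones is pitch class 7, spelled on G as G.

G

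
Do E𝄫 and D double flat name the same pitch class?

No

Ebb is pitch class 2; Dbb is pitch class 0.
The pitch classes differ (2 vs. 0), so they are not enharmonic equivalents.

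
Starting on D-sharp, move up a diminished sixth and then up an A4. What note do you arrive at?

A diminished sixth up from D# is Bb (letter B, 7 semitones up).
An augmented fourth up from Bb is E (letter E, 6 semitones up).

E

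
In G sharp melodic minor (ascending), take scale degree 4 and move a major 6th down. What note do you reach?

Scale degree 4 of G# melodic minor (ascending) is C#.
A major sixth (9 semitones) below C# lands on the letter E, giving E.

E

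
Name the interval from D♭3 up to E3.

augmented second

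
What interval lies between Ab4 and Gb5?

Counting letters A–B–C–D–E–F–G gives a seventh.
Ab→Gb = 10 semitones, 1 narrower than the major seventh (11), so minor.

minor seventh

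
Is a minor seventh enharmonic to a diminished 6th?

A minor seventh spans 10 semitones; a diminished sixth spans 7.
The spans differ, so they are not enharmonic equivalents.

No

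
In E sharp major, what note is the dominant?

B#

The E# major scale runs E# F## G## A# B# C## D##.
Degree 5 is B#.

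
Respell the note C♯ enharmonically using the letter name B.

B##

C# is pitch class 1. The letter B alone is pitch class 11.
To reach pitch class 1 from B requires an offset of +2 semitones, i.e. double sharp: B##.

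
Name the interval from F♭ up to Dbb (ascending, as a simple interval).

The letter names run F→D, a span of 5 letter steps, so the interval is some kind of sixth.
Fb to Dbb is 8 semitones. A major sixth is 9, so 8 makes it minor.

minor sixth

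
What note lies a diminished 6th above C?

Abb

A sixth above C lands on the letter A.
A diminished sixth spans 7 semitones, so C moves to pitch class 7. On the letter A that is Abb.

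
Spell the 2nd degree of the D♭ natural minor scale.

Eb

The Db natural minor scale runs Db Eb Fb Gb Ab Bbb Cb.
Degree 2 is Eb.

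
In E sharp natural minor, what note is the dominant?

B#

Degree 5 takes the letter 4 steps above E, which is B.
In natural minor, degree 5 sits 7 semitones above the tonic. E# + 7 semitones is pitch class 0, spelled on B as B#.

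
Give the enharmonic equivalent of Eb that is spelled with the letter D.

Eb is pitch class 3. The letter D alone is pitch class 2.
To reach pitch class 3 from D requires an offset of +1 semitone, i.e. sharp: D#.

D#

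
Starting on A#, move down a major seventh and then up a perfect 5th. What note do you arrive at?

F#

A major seventh down from A# is B (letter B, 11 semitones down).
A perfect fifth up from B is F# (letter F, 7 semitones up).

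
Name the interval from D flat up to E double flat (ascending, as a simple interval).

minor second

The letter names run D→E, a span of 1 letter step, so the interval is some kind of second.
Db to Ebb is 1 semitone. A major second is 2, so 1 makes it minor.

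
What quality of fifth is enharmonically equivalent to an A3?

doubly diminished

An augmented third spans 5 semitones.
A fifth spanning 5 semitones is doubly diminished (the perfect fifth is 7).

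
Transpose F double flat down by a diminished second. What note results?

F down a major second is Eb, so the target letter is E.
From Fbb, a diminished second is 0 semitones down: Eb.

Eb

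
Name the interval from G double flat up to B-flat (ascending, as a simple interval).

augmented third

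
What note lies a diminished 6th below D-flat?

A sixth below D lands on the letter F.
A diminished sixth spans 7 semitones, so Db moves to pitch class 6. On the letter F that is F#.

F#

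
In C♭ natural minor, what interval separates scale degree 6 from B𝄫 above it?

major second

Scale degree 6 of Cb natural minor is Abb.
Abb up to Bbb: letters A→B make it a second; 2 semitones makes it major.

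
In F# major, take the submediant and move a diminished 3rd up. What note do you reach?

F

The submediant of F# major is D#.
A diminished third (2 semitones) above D# lands on the letter F, giving F.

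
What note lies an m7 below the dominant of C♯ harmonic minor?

A#

The dominant of C# harmonic minor is G#.
A minor seventh (10 semitones) below G# lands on the letter A, giving A#.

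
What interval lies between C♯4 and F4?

diminished fourth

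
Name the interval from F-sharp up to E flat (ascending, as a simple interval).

Counting letters F–G–A–B–C–D–E gives a seventh.
F#→Eb = 9 semitones, 2 narrower than the major seventh (11), so diminished.

diminished seventh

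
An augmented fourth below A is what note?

A fourth below A lands on the letter E.
An augmented fourth spans 6 semitones, so A moves to pitch class 3. On the letter E that is Eb.

Eb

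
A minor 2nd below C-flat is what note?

Bb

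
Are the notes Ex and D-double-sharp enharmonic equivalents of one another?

No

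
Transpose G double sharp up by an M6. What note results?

G up a major sixth is E, so the target letter is E.
From G##, a major sixth is 9 semitones up: E##.

E##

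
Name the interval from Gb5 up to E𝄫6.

minor sixth

Counting letters G–A–B–C–D–E gives a sixth.
Gb→Ebb = 8 semitones, 1 narrower than the major sixth (9), so minor.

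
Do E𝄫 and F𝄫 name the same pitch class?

No

Ebb is pitch class 2; Fbb is pitch class 3.
The pitch classes differ (2 vs. 3), so they are not enharmonic equivalents.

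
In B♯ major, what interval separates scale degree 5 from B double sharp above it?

augmented fourth

Scale degree 5 of B# major is F##.
F## up to B##: letters F→B make it a fourth; 6 semitones makes it augmented.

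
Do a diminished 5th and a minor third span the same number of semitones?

A diminished fifth spans 6 semitones; a minor third spans 3.
The spans differ, so they are not enharmonic equivalents.

No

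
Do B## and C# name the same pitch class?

Yes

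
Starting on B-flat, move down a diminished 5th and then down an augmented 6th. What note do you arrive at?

A diminished fifth down from Bb is E (letter E, 6 semitones down).
An augmented sixth down from E is Gb (letter G, 10 semitones down).

Gb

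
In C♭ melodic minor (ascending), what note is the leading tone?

Bb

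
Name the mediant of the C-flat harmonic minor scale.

Ebb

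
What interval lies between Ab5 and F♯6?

augmented sixth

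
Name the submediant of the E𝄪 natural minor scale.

C##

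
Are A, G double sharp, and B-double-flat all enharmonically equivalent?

A = pitch class 9 and G## = pitch class 9 and Bbb = pitch class 9 — the same pitch class, so they are enharmonic equivalents.

Yes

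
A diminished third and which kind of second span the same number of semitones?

A diminished third spans 2 semitones.
A second spanning 2 semitones is major (the major second is 2).

major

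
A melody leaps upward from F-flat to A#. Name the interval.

doubly augmented third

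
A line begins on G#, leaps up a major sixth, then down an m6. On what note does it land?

A major sixth up from G# is E# (letter E, 9 semitones up).
A minor sixth down from E# is G## (letter G, 8 semitones down).

G##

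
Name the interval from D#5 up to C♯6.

minor seventh

Counting letters D–E–F–G–A–B–C gives a seventh.
D#→C# = 10 semitones, 1 narrower than the major seventh (11), so minor.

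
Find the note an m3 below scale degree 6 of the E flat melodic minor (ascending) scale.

A

Scale degree 6 of Eb melodic minor (ascending) is C.
A minor third (3 semitones) below C lands on the letter A, giving A.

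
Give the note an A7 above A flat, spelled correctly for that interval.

A up a major seventh is G#, so the target letter is G.
From Ab, an augmented seventh is 12 semitones up: G#.

G#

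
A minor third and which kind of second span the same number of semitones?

A minor third spans 3 semitones.
A second spanning 3 semitones is augmented (the major second is 2).

augmented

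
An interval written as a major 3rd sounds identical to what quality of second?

doubly augmented

A major third spans 4 semitones.
A second spanning 4 semitones is doubly augmented (the major second is 2).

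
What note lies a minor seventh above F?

Eb

F up a major seventh is E, so the target letter is E.
From F, a minor seventh is 10 semitones up: Eb.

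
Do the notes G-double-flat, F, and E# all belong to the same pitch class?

Gbb is pitch class 5; F is pitch class 5; E# is pitch class 5.
All spellings map to pitch class 5, so they are enharmonically equivalent.

Yes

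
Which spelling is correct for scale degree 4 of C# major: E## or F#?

Each scale degree takes a distinct letter name. Degree 4 of a scale on C must use the letter F.
F# and E## are enharmonically the same pitch, but only F# uses the letter F, so it is the correct spelling here.

F#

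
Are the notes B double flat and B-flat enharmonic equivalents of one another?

No

Bbb is pitch class 9; Bb is pitch class 10.
The pitch classes differ (9 vs. 10), so they are not enharmonic equivalents.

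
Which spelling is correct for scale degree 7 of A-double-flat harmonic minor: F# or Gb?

Gb

Each scale degree takes a distinct letter name. Degree 7 of a scale on A must use the letter G.
Gb and F# are enharmonically the same pitch, but only Gb uses the letter G, so it is the correct spelling here.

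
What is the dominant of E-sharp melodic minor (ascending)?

B#

The E# melodic minor (ascending) scale runs E# F## G# A# B# C## D##.
Degree 5 is B#.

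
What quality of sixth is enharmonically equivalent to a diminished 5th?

doubly diminished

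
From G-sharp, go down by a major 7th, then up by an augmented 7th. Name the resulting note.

A major seventh down from G# is A (letter A, 11 semitones down).
An augmented seventh up from A is G## (letter G, 12 semitones up).

G##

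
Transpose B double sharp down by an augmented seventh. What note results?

C#

B down a major seventh is C, so the target letter is C.
From B##, an augmented seventh is 12 semitones down: C#.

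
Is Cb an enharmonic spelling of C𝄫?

Cb is pitch class 11; Cbb is pitch class 10.
The pitch classes differ (11 vs. 10), so they are not enharmonic equivalents.

No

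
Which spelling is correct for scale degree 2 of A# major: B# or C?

B#

Each scale degree takes a distinct letter name. Degree 2 of a scale on A must use the letter B.
B# and C are enharmonically the same pitch, but only B# uses the letter B, so it is the correct spelling here.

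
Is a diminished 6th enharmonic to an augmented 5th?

No

A diminished sixth spans 7 semitones; an augmented fifth spans 8.
The spans differ, so they are not enharmonic equivalents.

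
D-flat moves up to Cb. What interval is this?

minor seventh

The letter names run D→C, a span of 6 letter steps, so the interval is some kind of seventh.
Db to Cb is 10 semitones. A major seventh is 11, so 10 makes it minor.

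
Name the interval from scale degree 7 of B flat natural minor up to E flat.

Scale degree 7 of Bb natural minor is Ab.
Ab up to Eb: letters A→E make it a fifth; 7 semitones makes it perfect.

perfect fifth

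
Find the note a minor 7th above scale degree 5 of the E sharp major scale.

Scale degree 5 of E# major is B#.
A minor seventh (10 semitones) above B# lands on the letter A, giving A#.

A#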